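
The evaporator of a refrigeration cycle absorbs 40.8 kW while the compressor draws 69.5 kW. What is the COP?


COP = Q_evap / W
COP = 40.8 / 69.5
COP = 0.587

0.587


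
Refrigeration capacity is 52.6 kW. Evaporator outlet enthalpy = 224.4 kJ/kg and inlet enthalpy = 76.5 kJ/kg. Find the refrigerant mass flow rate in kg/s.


dh = 224.4 - 76.5 = 147.9 kJ/kg
m_dot = Q / dh = 52.6 / 147.9 = 0.3556 kg/s

0.3556


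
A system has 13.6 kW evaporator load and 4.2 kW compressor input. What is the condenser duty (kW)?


Q_cond = Q_evap + W
Q_cond = 13.6 + 4.2
Q_cond = 17.8 kW

17.8


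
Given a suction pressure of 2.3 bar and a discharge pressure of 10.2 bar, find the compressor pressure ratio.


PR = P_high / P_low
PR = 10.2 / 2.3
PR = 4.435

4.435


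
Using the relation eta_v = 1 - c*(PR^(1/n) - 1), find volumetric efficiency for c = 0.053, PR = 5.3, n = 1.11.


PR^(1/n) = 5.3^(1/1.11) = 4.49263135
eta_v = 1 - 0.053 * (4.49263135 - 1)
eta_v = 0.8149

0.8149


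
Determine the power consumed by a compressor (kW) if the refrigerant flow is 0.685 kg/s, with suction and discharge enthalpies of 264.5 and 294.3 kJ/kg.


dh = 294.3 - 264.5 = 29.8 kJ/kg
W = m_dot * dh = 0.685 * 29.8 = 20.41 kW

20.41


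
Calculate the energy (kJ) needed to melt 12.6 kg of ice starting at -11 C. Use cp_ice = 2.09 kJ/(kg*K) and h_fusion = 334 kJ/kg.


Sensible heat = cp * dT = 2.09 * 11 = 22.99 kJ/kg
Total per kg = 22.99 + 334 = 356.99 kJ/kg
Q = m * total = 12.6 * 356.99
Q = 4498.1 kJ

4498.1


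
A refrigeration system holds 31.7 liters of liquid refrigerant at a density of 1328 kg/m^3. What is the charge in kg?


Charge = V * rho / 1000
Charge = 31.7 * 1328 / 1000
Charge = 42.1 kg

42.1


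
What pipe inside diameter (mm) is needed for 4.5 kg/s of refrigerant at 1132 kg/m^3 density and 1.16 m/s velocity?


A = m_dot / (rho * v) = 4.5 / (1132 * 1.16) = 0.003426952601 m^2
d = sqrt(4*A/pi) * 1000
d = 66.1 mm

66.1


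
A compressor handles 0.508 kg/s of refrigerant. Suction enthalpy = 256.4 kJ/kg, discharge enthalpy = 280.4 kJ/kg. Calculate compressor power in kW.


dh = 280.4 - 256.4 = 24.0 kJ/kg
W = m_dot * dh = 0.508 * 24.0 = 12.19 kW

12.19


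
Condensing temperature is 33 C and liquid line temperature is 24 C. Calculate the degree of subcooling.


Subcooling = T_cond - T_liquid
Subcooling = 33 - 24
Subcooling = 9 K

9


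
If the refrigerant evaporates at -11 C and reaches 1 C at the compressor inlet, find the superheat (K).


Superheat = T_suction - T_evap
Superheat = 1 - (-11)
Superheat = 12 K

12


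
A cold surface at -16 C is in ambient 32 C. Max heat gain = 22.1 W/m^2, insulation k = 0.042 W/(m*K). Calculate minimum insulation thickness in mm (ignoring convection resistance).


dT = 32 - (-16) = 48 K
thickness = k * dT / q_max * 1000
thickness = 0.042 * 48 / 22.1 * 1000
thickness = 91.2 mm

91.2


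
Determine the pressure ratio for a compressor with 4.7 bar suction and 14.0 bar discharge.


PR = P_high / P_low
PR = 14.0 / 4.7
PR = 2.979

2.979


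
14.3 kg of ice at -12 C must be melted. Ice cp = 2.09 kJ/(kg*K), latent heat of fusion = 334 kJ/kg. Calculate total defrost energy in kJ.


Sensible heat = cp * dT = 2.09 * 12 = 25.08 kJ/kg
Total per kg = 25.08 + 334 = 359.08 kJ/kg
Q = m * total = 14.3 * 359.08
Q = 5134.8 kJ

5134.8


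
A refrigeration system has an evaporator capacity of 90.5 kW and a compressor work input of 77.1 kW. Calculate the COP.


COP = Q_evap / W
COP = 90.5 / 77.1
COP = 1.174

1.174


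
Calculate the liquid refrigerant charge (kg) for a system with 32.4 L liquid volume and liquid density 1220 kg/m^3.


Charge = V * rho / 1000
Charge = 32.4 * 1220 / 1000
Charge = 39.53 kg

39.53


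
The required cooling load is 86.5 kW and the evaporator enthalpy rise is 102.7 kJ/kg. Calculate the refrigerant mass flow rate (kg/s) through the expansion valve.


m_dot = Q / dh
m_dot = 86.5 / 102.7
m_dot = 0.8423 kg/s

0.8423


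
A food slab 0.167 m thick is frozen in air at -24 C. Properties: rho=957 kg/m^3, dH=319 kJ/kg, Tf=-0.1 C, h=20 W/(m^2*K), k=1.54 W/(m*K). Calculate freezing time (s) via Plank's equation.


dT = -0.1 - (-24) = 23.9 K
term1 = a/(2h) = 0.167/(2*20) = 0.004175
term2 = a^2/(8k) = 0.167^2/(8*1.54) = 0.002263717532
t = rho*dH*1000/dT * (term1 + term2)
t = 957*319*1000/23.9 * (0.004175 + 0.002263717532)
t = 82244 s

82244


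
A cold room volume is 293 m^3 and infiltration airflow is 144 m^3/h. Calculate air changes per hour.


ACH = flow / volume
ACH = 144 / 293
ACH = 0.491

0.491


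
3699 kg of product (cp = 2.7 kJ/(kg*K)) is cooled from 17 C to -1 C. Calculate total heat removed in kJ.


dT = 17 - (-1) = 18 K
Q = m * cp * dT = 3699 * 2.7 * 18
Q = 179771 kJ

179771


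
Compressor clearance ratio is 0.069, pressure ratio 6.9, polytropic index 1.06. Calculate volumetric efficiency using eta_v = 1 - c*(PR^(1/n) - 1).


PR^(1/n) = 6.9^(1/1.06) = 6.1853897
eta_v = 1 - 0.069 * (6.1853897 - 1)
eta_v = 0.6422

0.6422


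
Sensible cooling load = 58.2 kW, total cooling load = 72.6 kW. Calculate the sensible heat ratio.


SHR = Q_sensible / Q_total
SHR = 58.2 / 72.6
SHR = 0.802

0.802


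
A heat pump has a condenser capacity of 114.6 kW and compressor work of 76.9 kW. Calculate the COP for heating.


COP_hp = Q_cond / W
COP_hp = 114.6 / 76.9
COP_hp = 1.49

1.49


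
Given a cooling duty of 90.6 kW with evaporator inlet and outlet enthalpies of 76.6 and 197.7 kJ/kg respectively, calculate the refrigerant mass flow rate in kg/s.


dh = 197.7 - 76.6 = 121.1 kJ/kg
m_dot = Q / dh = 90.6 / 121.1 = 0.7481 kg/s

0.7481


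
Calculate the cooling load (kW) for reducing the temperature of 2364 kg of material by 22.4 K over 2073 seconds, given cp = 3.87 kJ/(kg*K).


Q = m * cp * dT / t
Q = 2364 * 3.87 * 22.4 / 2073
Q = 98.857 kW

98.857


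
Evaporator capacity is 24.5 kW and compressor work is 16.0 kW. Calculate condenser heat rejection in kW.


Q_cond = Q_evap + W
Q_cond = 24.5 + 16.0
Q_cond = 40.5 kW

40.5


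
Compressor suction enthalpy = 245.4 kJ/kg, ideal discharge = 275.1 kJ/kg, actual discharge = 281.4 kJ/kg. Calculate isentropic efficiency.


dh_ideal = 275.1 - 245.4 = 29.7 kJ/kg
dh_actual = 281.4 - 245.4 = 36.0 kJ/kg
eta_s = dh_ideal / dh_actual = 29.7 / 36.0
eta_s = 0.825

0.825


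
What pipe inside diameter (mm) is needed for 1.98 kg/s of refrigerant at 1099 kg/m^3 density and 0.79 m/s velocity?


A = m_dot / (rho * v) = 1.98 / (1099 * 0.79) = 0.002280554244 m^2
d = sqrt(4*A/pi) * 1000
d = 53.9 mm

53.9


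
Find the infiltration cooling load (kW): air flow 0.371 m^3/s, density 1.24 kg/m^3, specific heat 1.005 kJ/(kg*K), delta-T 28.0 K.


Q = V_dot * rho * cp * dT
Q = 0.371 * 1.24 * 1.005 * 28.0
Q = 12.946 kW

12.946


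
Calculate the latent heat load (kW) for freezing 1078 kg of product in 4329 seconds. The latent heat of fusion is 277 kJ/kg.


Q_lat = m * h_fg / t
Q_lat = 1078 * 277 / 4329
Q_lat = 68.98 kW

68.98


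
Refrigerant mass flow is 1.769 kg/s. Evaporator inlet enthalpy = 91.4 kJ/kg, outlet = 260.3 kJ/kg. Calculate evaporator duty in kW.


dh = 260.3 - 91.4 = 168.9 kJ/kg
Q_evap = m_dot * dh = 1.769 * 168.9
Q_evap = 298.78 kW

298.78


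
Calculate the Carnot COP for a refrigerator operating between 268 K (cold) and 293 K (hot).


dT = 293 - 268 = 25 K
COP_carnot = T_cold / dT = 268 / 25
COP_carnot = 10.72

10.72


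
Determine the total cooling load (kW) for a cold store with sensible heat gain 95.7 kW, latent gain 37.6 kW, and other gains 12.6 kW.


Q_total = Q_s + Q_l + Q_misc
Q_total = 95.7 + 37.6 + 12.6
Q_total = 145.9 kW

145.9


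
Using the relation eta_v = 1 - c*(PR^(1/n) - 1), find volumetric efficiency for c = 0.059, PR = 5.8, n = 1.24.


PR^(1/n) = 5.8^(1/1.24) = 4.12731615
eta_v = 1 - 0.059 * (4.12731615 - 1)
eta_v = 0.8155

0.8155


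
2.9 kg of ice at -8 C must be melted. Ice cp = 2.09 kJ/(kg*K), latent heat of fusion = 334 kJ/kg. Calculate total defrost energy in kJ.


Sensible heat = cp * dT = 2.09 * 8 = 16.72 kJ/kg
Total per kg = 16.72 + 334 = 350.72 kJ/kg
Q = m * total = 2.9 * 350.72
Q = 1017.1 kJ

1017.1


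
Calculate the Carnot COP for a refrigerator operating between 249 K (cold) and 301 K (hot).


dT = 301 - 249 = 52 K
COP_carnot = T_cold / dT = 249 / 52
COP_carnot = 4.788

4.788


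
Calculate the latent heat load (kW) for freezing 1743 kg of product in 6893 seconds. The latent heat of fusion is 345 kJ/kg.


Q_lat = m * h_fg / t
Q_lat = 1743 * 345 / 6893
Q_lat = 87.24 kW

87.24


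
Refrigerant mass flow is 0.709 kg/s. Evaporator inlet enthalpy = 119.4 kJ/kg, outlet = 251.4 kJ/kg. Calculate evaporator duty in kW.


dh = 251.4 - 119.4 = 132.0 kJ/kg
Q_evap = m_dot * dh = 0.709 * 132.0
Q_evap = 93.59 kW

93.59


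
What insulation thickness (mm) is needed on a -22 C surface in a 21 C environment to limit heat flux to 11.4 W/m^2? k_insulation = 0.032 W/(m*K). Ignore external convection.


dT = 21 - (-22) = 43 K
thickness = k * dT / q_max * 1000
thickness = 0.032 * 43 / 11.4 * 1000
thickness = 120.7 mm

120.7


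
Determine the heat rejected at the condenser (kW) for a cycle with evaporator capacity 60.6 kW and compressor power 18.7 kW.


Q_cond = Q_evap + W
Q_cond = 60.6 + 18.7
Q_cond = 79.3 kW

79.3


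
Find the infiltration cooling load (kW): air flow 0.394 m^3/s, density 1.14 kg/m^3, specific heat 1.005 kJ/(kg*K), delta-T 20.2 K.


Q = V_dot * rho * cp * dT
Q = 0.394 * 1.14 * 1.005 * 20.2
Q = 9.118 kW

9.118


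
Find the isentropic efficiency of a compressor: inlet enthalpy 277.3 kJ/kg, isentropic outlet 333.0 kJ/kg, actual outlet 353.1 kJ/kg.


dh_ideal = 333.0 - 277.3 = 55.7 kJ/kg
dh_actual = 353.1 - 277.3 = 75.8 kJ/kg
eta_s = dh_ideal / dh_actual = 55.7 / 75.8
eta_s = 0.7348

0.7348


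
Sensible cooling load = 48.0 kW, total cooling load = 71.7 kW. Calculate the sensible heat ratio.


SHR = Q_sensible / Q_total
SHR = 48.0 / 71.7
SHR = 0.669

0.669


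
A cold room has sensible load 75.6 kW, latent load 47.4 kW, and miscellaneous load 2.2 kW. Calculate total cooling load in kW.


Q_total = Q_s + Q_l + Q_misc
Q_total = 75.6 + 47.4 + 2.2
Q_total = 125.2 kW

125.2


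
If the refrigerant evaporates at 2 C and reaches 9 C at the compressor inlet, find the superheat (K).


Superheat = T_suction - T_evap
Superheat = 9 - (2)
Superheat = 7 K

7


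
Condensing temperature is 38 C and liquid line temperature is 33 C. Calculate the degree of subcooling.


Subcooling = T_cond - T_liquid
Subcooling = 38 - 33
Subcooling = 5 K

5


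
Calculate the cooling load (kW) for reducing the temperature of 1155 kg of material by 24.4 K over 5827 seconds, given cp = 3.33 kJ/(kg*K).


Q = m * cp * dT / t
Q = 1155 * 3.33 * 24.4 / 5827
Q = 16.105 kW

16.105


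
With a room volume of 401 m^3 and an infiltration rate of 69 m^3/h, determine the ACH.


ACH = flow / volume
ACH = 69 / 401
ACH = 0.172

0.172


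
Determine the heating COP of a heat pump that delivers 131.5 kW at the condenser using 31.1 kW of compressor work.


COP_hp = Q_cond / W
COP_hp = 131.5 / 31.1
COP_hp = 4.228

4.228


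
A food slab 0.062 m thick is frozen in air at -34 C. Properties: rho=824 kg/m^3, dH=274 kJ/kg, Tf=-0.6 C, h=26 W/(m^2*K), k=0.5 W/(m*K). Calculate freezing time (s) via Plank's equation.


dT = -0.6 - (-34) = 33.4 K
term1 = a/(2h) = 0.062/(2*26) = 0.001192307692
term2 = a^2/(8k) = 0.062^2/(8*0.5) = 0.000961
t = rho*dH*1000/dT * (term1 + term2)
t = 824*274*1000/33.4 * (0.001192307692 + 0.000961)
t = 14556 s

14556


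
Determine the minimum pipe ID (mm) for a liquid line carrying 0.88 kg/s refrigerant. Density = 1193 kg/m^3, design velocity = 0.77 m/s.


A = m_dot / (rho * v) = 0.88 / (1193 * 0.77) = 0.0009579691055 m^2
d = sqrt(4*A/pi) * 1000
d = 34.9 mm

34.9


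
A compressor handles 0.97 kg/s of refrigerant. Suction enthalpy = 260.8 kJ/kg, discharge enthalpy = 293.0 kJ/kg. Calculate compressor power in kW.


dh = 293.0 - 260.8 = 32.2 kJ/kg
W = m_dot * dh = 0.97 * 32.2 = 31.23 kW

31.23


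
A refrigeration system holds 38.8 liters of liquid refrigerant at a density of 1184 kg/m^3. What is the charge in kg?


Charge = V * rho / 1000
Charge = 38.8 * 1184 / 1000
Charge = 45.94 kg

45.94


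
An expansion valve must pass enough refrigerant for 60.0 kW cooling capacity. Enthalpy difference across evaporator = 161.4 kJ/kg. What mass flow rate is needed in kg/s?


m_dot = Q / dh
m_dot = 60.0 / 161.4
m_dot = 0.3717 kg/s

0.3717


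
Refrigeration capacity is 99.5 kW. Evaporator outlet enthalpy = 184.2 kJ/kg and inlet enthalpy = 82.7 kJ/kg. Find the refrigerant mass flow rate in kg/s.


dh = 184.2 - 82.7 = 101.5 kJ/kg
m_dot = Q / dh = 99.5 / 101.5 = 0.9803 kg/s

0.9803


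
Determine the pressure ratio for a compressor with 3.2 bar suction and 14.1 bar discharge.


PR = P_high / P_low
PR = 14.1 / 3.2
PR = 4.406

4.406


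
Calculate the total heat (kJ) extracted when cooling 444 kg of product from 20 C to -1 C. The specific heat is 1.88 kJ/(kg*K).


dT = 20 - (-1) = 21 K
Q = m * cp * dT = 444 * 1.88 * 21
Q = 17529 kJ

17529


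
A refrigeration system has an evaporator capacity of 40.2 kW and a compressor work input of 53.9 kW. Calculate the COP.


COP = Q_evap / W
COP = 40.2 / 53.9
COP = 0.746

0.746


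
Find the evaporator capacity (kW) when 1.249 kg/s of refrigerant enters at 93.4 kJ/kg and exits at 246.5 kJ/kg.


dh = 246.5 - 93.4 = 153.1 kJ/kg
Q_evap = m_dot * dh = 1.249 * 153.1
Q_evap = 191.22 kW

191.22


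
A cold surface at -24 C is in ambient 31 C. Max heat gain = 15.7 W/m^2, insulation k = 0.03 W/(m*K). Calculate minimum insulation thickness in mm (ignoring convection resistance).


dT = 31 - (-24) = 55 K
thickness = k * dT / q_max * 1000
thickness = 0.03 * 55 / 15.7 * 1000
thickness = 105.1 mm

105.1


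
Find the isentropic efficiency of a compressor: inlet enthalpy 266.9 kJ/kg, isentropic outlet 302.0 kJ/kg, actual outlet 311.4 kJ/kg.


dh_ideal = 302.0 - 266.9 = 35.1 kJ/kg
dh_actual = 311.4 - 266.9 = 44.5 kJ/kg
eta_s = dh_ideal / dh_actual = 35.1 / 44.5
eta_s = 0.7888

0.7888


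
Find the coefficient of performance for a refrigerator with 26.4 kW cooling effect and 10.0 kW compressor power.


COP = Q_evap / W
COP = 26.4 / 10.0
COP = 2.64

2.64


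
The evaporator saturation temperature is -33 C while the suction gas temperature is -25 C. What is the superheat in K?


Superheat = T_suction - T_evap
Superheat = -25 - (-33)
Superheat = 8 K

8


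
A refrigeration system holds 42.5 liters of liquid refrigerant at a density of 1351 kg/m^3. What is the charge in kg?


Charge = V * rho / 1000
Charge = 42.5 * 1351 / 1000
Charge = 57.42 kg

57.42


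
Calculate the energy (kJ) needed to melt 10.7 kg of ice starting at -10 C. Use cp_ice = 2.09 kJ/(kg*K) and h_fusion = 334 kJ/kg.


Sensible heat = cp * dT = 2.09 * 10 = 20.9 kJ/kg
Total per kg = 20.9 + 334 = 354.9 kJ/kg
Q = m * total = 10.7 * 354.9
Q = 3797.4 kJ

3797.4


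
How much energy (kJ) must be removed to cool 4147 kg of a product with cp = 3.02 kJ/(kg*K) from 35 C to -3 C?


dT = 35 - (-3) = 38 K
Q = m * cp * dT = 4147 * 3.02 * 38
Q = 475910 kJ

475910


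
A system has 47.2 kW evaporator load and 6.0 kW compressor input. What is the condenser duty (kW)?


Q_cond = Q_evap + W
Q_cond = 47.2 + 6.0
Q_cond = 53.2 kW

53.2


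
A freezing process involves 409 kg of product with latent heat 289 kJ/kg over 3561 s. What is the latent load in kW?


Q_lat = m * h_fg / t
Q_lat = 409 * 289 / 3561
Q_lat = 33.19 kW

33.19


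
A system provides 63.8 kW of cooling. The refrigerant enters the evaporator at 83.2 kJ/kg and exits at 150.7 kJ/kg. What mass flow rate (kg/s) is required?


dh = 150.7 - 83.2 = 67.5 kJ/kg
m_dot = Q / dh = 63.8 / 67.5 = 0.9452 kg/s

0.9452


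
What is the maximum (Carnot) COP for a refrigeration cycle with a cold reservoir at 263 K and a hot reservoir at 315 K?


dT = 315 - 263 = 52 K
COP_carnot = T_cold / dT = 263 / 52
COP_carnot = 5.058

5.058


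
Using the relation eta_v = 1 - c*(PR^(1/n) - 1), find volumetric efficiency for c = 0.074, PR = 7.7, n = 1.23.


PR^(1/n) = 7.7^(1/1.23) = 5.25683283
eta_v = 1 - 0.074 * (5.25683283 - 1)
eta_v = 0.685

0.685


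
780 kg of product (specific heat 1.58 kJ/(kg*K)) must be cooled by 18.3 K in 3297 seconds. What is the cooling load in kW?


Q = m * cp * dT / t
Q = 780 * 1.58 * 18.3 / 3297
Q = 6.84 kW

6.84


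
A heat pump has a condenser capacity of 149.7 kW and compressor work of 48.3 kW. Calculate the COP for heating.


COP_hp = Q_cond / W
COP_hp = 149.7 / 48.3
COP_hp = 3.099

3.099


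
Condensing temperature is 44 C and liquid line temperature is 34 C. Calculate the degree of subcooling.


Subcooling = T_cond - T_liquid
Subcooling = 44 - 34
Subcooling = 10 K

10


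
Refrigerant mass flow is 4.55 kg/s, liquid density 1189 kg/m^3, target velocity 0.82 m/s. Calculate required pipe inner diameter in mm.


A = m_dot / (rho * v) = 4.55 / (1189 * 0.82) = 0.004666762395 m^2
d = sqrt(4*A/pi) * 1000
d = 77.1 mm

77.1


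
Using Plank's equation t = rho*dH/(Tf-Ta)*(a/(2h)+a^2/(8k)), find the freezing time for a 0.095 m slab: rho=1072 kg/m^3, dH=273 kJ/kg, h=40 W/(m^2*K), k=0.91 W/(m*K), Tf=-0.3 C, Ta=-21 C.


dT = -0.3 - (-21) = 20.7 K
term1 = a/(2h) = 0.095/(2*40) = 0.0011875
term2 = a^2/(8k) = 0.095^2/(8*0.91) = 0.001239697802
t = rho*dH*1000/dT * (term1 + term2)
t = 1072*273*1000/20.7 * (0.0011875 + 0.001239697802)
t = 34316 s

34316


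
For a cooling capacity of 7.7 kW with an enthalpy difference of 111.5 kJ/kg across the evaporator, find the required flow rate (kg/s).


m_dot = Q / dh
m_dot = 7.7 / 111.5
m_dot = 0.0691 kg/s

0.0691


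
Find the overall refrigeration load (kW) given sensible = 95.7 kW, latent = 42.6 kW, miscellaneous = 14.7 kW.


Q_total = Q_s + Q_l + Q_misc
Q_total = 95.7 + 42.6 + 14.7
Q_total = 153.0 kW

153.0


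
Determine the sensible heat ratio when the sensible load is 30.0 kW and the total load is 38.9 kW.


SHR = Q_sensible / Q_total
SHR = 30.0 / 38.9
SHR = 0.771

0.771


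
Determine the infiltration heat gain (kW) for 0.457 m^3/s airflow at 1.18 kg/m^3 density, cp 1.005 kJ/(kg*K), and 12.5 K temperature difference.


Q = V_dot * rho * cp * dT
Q = 0.457 * 1.18 * 1.005 * 12.5
Q = 6.774 kW

6.774


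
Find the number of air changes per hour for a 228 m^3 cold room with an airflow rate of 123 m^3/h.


ACH = flow / volume
ACH = 123 / 228
ACH = 0.539

0.539


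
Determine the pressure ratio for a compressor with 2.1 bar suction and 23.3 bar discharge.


PR = P_high / P_low
PR = 23.3 / 2.1
PR = 11.095

11.095


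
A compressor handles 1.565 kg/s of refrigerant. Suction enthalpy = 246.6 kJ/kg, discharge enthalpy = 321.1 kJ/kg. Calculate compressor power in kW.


dh = 321.1 - 246.6 = 74.5 kJ/kg
W = m_dot * dh = 1.565 * 74.5 = 116.59 kW

116.59


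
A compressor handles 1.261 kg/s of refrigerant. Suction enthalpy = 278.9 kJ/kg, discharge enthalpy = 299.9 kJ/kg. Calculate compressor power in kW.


dh = 299.9 - 278.9 = 21.0 kJ/kg
W = m_dot * dh = 1.261 * 21.0 = 26.48 kW

26.48


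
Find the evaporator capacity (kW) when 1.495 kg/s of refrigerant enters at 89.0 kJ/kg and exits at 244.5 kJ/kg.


dh = 244.5 - 89.0 = 155.5 kJ/kg
Q_evap = m_dot * dh = 1.495 * 155.5
Q_evap = 232.47 kW

232.47


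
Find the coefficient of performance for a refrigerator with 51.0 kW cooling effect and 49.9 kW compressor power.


COP = Q_evap / W
COP = 51.0 / 49.9
COP = 1.022

1.022


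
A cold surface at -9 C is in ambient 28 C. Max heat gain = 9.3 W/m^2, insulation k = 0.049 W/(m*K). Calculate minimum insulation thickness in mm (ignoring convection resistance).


dT = 28 - (-9) = 37 K
thickness = k * dT / q_max * 1000
thickness = 0.049 * 37 / 9.3 * 1000
thickness = 194.9 mm

194.9


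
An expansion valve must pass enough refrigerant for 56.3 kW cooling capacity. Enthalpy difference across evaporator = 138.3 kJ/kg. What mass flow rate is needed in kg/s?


m_dot = Q / dh
m_dot = 56.3 / 138.3
m_dot = 0.4071 kg/s

0.4071


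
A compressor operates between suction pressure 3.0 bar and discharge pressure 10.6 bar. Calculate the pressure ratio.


PR = P_high / P_low
PR = 10.6 / 3.0
PR = 3.533

3.533


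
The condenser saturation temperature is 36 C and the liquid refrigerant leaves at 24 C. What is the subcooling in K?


Subcooling = T_cond - T_liquid
Subcooling = 36 - 24
Subcooling = 12 K

12


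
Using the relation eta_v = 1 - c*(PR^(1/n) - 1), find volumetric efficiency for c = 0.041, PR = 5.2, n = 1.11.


PR^(1/n) = 5.2^(1/1.11) = 4.41619313
eta_v = 1 - 0.041 * (4.41619313 - 1)
eta_v = 0.8599

0.8599


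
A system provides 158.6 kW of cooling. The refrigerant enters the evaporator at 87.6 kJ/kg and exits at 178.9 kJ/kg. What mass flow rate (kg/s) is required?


dh = 178.9 - 87.6 = 91.3 kJ/kg
m_dot = Q / dh = 158.6 / 91.3 = 1.7371 kg/s

1.7371


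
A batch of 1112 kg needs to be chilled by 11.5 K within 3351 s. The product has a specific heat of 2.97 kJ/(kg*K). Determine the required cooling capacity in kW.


Q = m * cp * dT / t
Q = 1112 * 2.97 * 11.5 / 3351
Q = 11.334 kW

11.334


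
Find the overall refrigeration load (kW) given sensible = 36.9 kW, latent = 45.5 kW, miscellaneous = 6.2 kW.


Q_total = Q_s + Q_l + Q_misc
Q_total = 36.9 + 45.5 + 6.2
Q_total = 88.6 kW

88.6


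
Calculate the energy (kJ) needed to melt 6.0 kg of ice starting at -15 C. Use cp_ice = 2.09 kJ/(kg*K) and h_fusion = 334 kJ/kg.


Sensible heat = cp * dT = 2.09 * 15 = 31.35 kJ/kg
Total per kg = 31.35 + 334 = 365.35 kJ/kg
Q = m * total = 6.0 * 365.35
Q = 2192.1 kJ

2192.1


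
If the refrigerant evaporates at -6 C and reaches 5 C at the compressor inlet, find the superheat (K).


Superheat = T_suction - T_evap
Superheat = 5 - (-6)
Superheat = 11 K

11


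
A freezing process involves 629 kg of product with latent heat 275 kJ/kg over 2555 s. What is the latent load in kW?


Q_lat = m * h_fg / t
Q_lat = 629 * 275 / 2555
Q_lat = 67.7 kW

67.7


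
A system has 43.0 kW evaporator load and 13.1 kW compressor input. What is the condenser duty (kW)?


Q_cond = Q_evap + W
Q_cond = 43.0 + 13.1
Q_cond = 56.1 kW

56.1


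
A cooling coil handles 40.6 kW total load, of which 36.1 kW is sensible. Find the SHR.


SHR = Q_sensible / Q_total
SHR = 36.1 / 40.6
SHR = 0.889

0.889


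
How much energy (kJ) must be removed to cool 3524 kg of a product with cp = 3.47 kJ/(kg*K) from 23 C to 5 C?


dT = 23 - (5) = 18 K
Q = m * cp * dT = 3524 * 3.47 * 18
Q = 220109 kJ

220109


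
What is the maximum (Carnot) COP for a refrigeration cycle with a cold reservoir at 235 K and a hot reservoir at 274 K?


dT = 274 - 235 = 39 K
COP_carnot = T_cold / dT = 235 / 39
COP_carnot = 6.026

6.026


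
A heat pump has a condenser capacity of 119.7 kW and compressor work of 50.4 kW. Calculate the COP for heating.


COP_hp = Q_cond / W
COP_hp = 119.7 / 50.4
COP_hp = 2.375

2.375


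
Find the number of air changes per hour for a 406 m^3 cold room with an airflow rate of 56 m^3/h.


ACH = flow / volume
ACH = 56 / 406
ACH = 0.138

0.138


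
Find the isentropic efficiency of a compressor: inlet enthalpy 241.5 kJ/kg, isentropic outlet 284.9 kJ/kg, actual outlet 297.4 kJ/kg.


dh_ideal = 284.9 - 241.5 = 43.4 kJ/kg
dh_actual = 297.4 - 241.5 = 55.9 kJ/kg
eta_s = dh_ideal / dh_actual = 43.4 / 55.9
eta_s = 0.7764

0.7764


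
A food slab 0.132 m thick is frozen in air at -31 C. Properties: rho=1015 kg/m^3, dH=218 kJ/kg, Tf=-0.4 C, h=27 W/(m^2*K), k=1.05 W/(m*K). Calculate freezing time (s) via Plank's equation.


dT = -0.4 - (-31) = 30.6 K
term1 = a/(2h) = 0.132/(2*27) = 0.002444444444
term2 = a^2/(8k) = 0.132^2/(8*1.05) = 0.002074285714
t = rho*dH*1000/dT * (term1 + term2)
t = 1015*218*1000/30.6 * (0.002444444444 + 0.002074285714)
t = 32675 s

32675


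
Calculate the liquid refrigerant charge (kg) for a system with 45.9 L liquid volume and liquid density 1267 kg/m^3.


Charge = V * rho / 1000
Charge = 45.9 * 1267 / 1000
Charge = 58.16 kg

58.16


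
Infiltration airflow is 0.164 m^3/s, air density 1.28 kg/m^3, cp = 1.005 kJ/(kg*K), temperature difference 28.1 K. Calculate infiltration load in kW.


Q = V_dot * rho * cp * dT
Q = 0.164 * 1.28 * 1.005 * 28.1
Q = 5.928 kW

5.928


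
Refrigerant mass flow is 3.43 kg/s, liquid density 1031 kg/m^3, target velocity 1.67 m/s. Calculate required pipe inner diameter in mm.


A = m_dot / (rho * v) = 3.43 / (1031 * 1.67) = 0.001992136 m^2
d = sqrt(4*A/pi) * 1000
d = 50.4 mm

50.4


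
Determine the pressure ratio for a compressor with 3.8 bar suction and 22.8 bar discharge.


PR = P_high / P_low
PR = 22.8 / 3.8
PR = 6.0

6.0


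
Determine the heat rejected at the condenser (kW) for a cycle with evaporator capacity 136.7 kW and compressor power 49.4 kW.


Q_cond = Q_evap + W
Q_cond = 136.7 + 49.4
Q_cond = 186.1 kW

186.1


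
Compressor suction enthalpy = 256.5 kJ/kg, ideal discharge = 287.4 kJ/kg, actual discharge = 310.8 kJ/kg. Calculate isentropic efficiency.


dh_ideal = 287.4 - 256.5 = 30.9 kJ/kg
dh_actual = 310.8 - 256.5 = 54.3 kJ/kg
eta_s = dh_ideal / dh_actual = 30.9 / 54.3
eta_s = 0.5691

0.5691


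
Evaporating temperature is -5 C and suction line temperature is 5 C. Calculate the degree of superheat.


Superheat = T_suction - T_evap
Superheat = 5 - (-5)
Superheat = 10 K

10


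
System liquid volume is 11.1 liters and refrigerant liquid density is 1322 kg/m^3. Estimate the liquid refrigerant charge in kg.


Charge = V * rho / 1000
Charge = 11.1 * 1322 / 1000
Charge = 14.67 kg

14.67


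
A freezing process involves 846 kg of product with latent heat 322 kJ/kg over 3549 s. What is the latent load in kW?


Q_lat = m * h_fg / t
Q_lat = 846 * 322 / 3549
Q_lat = 76.76 kW

76.76


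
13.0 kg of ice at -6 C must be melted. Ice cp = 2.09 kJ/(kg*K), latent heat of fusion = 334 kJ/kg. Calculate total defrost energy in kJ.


Sensible heat = cp * dT = 2.09 * 6 = 12.54 kJ/kg
Total per kg = 12.54 + 334 = 346.54 kJ/kg
Q = m * total = 13.0 * 346.54
Q = 4505.0 kJ

4505.0


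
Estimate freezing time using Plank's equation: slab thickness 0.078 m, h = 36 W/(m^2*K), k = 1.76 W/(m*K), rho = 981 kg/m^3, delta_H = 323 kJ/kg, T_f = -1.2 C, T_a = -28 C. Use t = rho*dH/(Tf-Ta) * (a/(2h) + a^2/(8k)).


dT = -1.2 - (-28) = 26.8 K
term1 = a/(2h) = 0.078/(2*36) = 0.001083333333
term2 = a^2/(8k) = 0.078^2/(8*1.76) = 0.0004321022727
t = rho*dH*1000/dT * (term1 + term2)
t = 981*323*1000/26.8 * (0.001083333333 + 0.0004321022727)
t = 17917 s

17917


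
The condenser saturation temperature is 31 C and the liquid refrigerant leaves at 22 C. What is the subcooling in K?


Subcooling = T_cond - T_liquid
Subcooling = 31 - 22
Subcooling = 9 K

9


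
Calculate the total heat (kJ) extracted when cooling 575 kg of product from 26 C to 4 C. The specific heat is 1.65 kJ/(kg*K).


dT = 26 - (4) = 22 K
Q = m * cp * dT = 575 * 1.65 * 22
Q = 20873 kJ

20873


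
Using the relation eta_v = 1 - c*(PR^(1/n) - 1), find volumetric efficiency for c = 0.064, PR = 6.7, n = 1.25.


PR^(1/n) = 6.7^(1/1.25) = 4.57994057
eta_v = 1 - 0.064 * (4.57994057 - 1)
eta_v = 0.7709

0.7709


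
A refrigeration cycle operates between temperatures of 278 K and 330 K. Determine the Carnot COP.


dT = 330 - 278 = 52 K
COP_carnot = T_cold / dT = 278 / 52
COP_carnot = 5.346

5.346


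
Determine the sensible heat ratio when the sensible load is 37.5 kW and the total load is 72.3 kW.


SHR = Q_sensible / Q_total
SHR = 37.5 / 72.3
SHR = 0.519

0.519


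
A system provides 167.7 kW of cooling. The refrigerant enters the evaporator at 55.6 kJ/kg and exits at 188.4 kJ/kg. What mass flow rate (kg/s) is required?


dh = 188.4 - 55.6 = 132.8 kJ/kg
m_dot = Q / dh = 167.7 / 132.8 = 1.2628 kg/s

1.2628


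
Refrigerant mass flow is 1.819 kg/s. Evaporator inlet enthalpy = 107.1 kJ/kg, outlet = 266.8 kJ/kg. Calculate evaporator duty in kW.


dh = 266.8 - 107.1 = 159.7 kJ/kg
Q_evap = m_dot * dh = 1.819 * 159.7
Q_evap = 290.49 kW

290.49


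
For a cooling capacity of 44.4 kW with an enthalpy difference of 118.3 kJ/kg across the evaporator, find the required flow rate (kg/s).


m_dot = Q / dh
m_dot = 44.4 / 118.3
m_dot = 0.3753 kg/s

0.3753


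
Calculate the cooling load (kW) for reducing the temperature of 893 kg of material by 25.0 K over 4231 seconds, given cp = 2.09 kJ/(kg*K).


Q = m * cp * dT / t
Q = 893 * 2.09 * 25.0 / 4231
Q = 11.028 kW

11.028


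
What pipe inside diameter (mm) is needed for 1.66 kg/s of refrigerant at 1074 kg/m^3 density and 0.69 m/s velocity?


A = m_dot / (rho * v) = 1.66 / (1074 * 0.69) = 0.002240034545 m^2
d = sqrt(4*A/pi) * 1000
d = 53.4 mm

53.4


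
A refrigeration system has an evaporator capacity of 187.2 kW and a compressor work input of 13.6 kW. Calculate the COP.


COP = Q_evap / W
COP = 187.2 / 13.6
COP = 13.765

13.765


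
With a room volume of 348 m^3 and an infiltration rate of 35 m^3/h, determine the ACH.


ACH = flow / volume
ACH = 35 / 348
ACH = 0.101

0.101


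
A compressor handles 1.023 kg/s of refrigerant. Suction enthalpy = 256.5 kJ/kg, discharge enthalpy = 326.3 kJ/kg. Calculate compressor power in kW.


dh = 326.3 - 256.5 = 69.8 kJ/kg
W = m_dot * dh = 1.023 * 69.8 = 71.41 kW

71.41


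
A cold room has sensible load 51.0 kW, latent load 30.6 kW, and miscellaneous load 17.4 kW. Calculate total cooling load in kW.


Q_total = Q_s + Q_l + Q_misc
Q_total = 51.0 + 30.6 + 17.4
Q_total = 99.0 kW

99.0


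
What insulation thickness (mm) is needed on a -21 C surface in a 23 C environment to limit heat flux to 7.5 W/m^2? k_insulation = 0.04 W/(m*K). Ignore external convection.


dT = 23 - (-21) = 44 K
thickness = k * dT / q_max * 1000
thickness = 0.04 * 44 / 7.5 * 1000
thickness = 234.7 mm

234.7


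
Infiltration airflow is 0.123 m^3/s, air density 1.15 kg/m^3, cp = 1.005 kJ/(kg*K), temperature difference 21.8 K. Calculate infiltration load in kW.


Q = V_dot * rho * cp * dT
Q = 0.123 * 1.15 * 1.005 * 21.8
Q = 3.099 kW

3.099


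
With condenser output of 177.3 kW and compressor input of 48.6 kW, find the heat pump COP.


COP_hp = Q_cond / W
COP_hp = 177.3 / 48.6
COP_hp = 3.648

3.648


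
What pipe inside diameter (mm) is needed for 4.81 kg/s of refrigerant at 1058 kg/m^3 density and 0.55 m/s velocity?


A = m_dot / (rho * v) = 4.81 / (1058 * 0.55) = 0.00826602509 m^2
d = sqrt(4*A/pi) * 1000
d = 102.6 mm

102.6


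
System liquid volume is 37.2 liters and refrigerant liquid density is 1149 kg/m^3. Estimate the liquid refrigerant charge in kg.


Charge = V * rho / 1000
Charge = 37.2 * 1149 / 1000
Charge = 42.74 kg

42.74


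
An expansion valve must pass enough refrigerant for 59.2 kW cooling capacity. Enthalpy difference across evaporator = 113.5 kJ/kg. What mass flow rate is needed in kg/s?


m_dot = Q / dh
m_dot = 59.2 / 113.5
m_dot = 0.5216 kg/s

0.5216


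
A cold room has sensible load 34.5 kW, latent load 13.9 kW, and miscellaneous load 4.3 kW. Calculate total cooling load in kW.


Q_total = Q_s + Q_l + Q_misc
Q_total = 34.5 + 13.9 + 4.3
Q_total = 52.7 kW

52.7


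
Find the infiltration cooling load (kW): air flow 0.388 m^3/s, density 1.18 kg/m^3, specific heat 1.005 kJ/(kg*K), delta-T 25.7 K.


Q = V_dot * rho * cp * dT
Q = 0.388 * 1.18 * 1.005 * 25.7
Q = 11.825 kW

11.825


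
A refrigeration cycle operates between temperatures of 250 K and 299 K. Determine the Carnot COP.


dT = 299 - 250 = 49 K
COP_carnot = T_cold / dT = 250 / 49
COP_carnot = 5.102

5.102


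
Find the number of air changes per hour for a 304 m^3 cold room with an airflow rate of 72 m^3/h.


ACH = flow / volume
ACH = 72 / 304
ACH = 0.237

0.237


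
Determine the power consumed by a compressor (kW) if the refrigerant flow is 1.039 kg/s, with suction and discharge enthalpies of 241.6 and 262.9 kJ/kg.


dh = 262.9 - 241.6 = 21.3 kJ/kg
W = m_dot * dh = 1.039 * 21.3 = 22.13 kW

22.13


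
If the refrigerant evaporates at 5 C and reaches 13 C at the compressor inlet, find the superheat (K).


Superheat = T_suction - T_evap
Superheat = 13 - (5)
Superheat = 8 K

8


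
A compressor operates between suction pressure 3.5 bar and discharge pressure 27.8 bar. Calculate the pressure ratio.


PR = P_high / P_low
PR = 27.8 / 3.5
PR = 7.943

7.943


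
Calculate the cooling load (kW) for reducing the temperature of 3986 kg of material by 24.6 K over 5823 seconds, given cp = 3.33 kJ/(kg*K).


Q = m * cp * dT / t
Q = 3986 * 3.33 * 24.6 / 5823
Q = 56.075 kW

56.075


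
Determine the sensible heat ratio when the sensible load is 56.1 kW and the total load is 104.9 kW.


SHR = Q_sensible / Q_total
SHR = 56.1 / 104.9
SHR = 0.535

0.535


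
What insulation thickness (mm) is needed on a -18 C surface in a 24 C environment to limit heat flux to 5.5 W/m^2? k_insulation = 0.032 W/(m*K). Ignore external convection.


dT = 24 - (-18) = 42 K
thickness = k * dT / q_max * 1000
thickness = 0.032 * 42 / 5.5 * 1000
thickness = 244.4 mm

244.4


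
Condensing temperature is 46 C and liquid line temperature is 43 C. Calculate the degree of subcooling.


Subcooling = T_cond - T_liquid
Subcooling = 46 - 43
Subcooling = 3 K

3


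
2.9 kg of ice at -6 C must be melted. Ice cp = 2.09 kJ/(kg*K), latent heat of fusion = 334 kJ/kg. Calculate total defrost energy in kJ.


Sensible heat = cp * dT = 2.09 * 6 = 12.54 kJ/kg
Total per kg = 12.54 + 334 = 346.54 kJ/kg
Q = m * total = 2.9 * 346.54
Q = 1005.0 kJ

1005.0


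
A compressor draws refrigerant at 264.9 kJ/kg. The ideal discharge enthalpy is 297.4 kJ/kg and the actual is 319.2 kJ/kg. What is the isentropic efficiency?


dh_ideal = 297.4 - 264.9 = 32.5 kJ/kg
dh_actual = 319.2 - 264.9 = 54.3 kJ/kg
eta_s = dh_ideal / dh_actual = 32.5 / 54.3
eta_s = 0.5985

0.5985


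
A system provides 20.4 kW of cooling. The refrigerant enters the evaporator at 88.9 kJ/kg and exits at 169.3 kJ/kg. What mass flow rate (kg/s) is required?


dh = 169.3 - 88.9 = 80.4 kJ/kg
m_dot = Q / dh = 20.4 / 80.4 = 0.2537 kg/s

0.2537


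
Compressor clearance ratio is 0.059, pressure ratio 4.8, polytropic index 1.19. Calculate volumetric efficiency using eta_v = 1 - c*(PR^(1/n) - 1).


PR^(1/n) = 4.8^(1/1.19) = 3.73655714
eta_v = 1 - 0.059 * (3.73655714 - 1)
eta_v = 0.8385

0.8385


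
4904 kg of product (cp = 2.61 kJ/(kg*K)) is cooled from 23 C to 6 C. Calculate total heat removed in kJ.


dT = 23 - (6) = 17 K
Q = m * cp * dT = 4904 * 2.61 * 17
Q = 217590 kJ

217590


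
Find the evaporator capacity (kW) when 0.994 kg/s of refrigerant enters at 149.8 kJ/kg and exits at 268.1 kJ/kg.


dh = 268.1 - 149.8 = 118.3 kJ/kg
Q_evap = m_dot * dh = 0.994 * 118.3
Q_evap = 117.59 kW

117.59


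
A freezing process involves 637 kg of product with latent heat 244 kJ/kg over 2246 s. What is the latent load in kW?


Q_lat = m * h_fg / t
Q_lat = 637 * 244 / 2246
Q_lat = 69.2 kW

69.2


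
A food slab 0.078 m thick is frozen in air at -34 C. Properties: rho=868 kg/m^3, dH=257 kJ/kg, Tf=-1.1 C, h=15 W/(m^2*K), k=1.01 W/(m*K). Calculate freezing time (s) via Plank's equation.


dT = -1.1 - (-34) = 32.9 K
term1 = a/(2h) = 0.078/(2*15) = 0.0026
term2 = a^2/(8k) = 0.078^2/(8*1.01) = 0.000752970297
t = rho*dH*1000/dT * (term1 + term2)
t = 868*257*1000/32.9 * (0.0026 + 0.000752970297)
t = 22735 s

22735


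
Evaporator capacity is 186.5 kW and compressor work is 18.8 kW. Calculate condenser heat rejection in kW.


Q_cond = Q_evap + W
Q_cond = 186.5 + 18.8
Q_cond = 205.3 kW

205.3


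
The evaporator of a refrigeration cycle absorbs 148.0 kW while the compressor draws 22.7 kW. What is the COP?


COP = Q_evap / W
COP = 148.0 / 22.7
COP = 6.52

6.52


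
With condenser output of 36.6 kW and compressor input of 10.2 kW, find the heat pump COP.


COP_hp = Q_cond / W
COP_hp = 36.6 / 10.2
COP_hp = 3.588

3.588


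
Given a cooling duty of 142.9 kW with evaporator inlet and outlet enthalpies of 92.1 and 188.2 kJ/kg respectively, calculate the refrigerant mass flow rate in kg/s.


dh = 188.2 - 92.1 = 96.1 kJ/kg
m_dot = Q / dh = 142.9 / 96.1 = 1.487 kg/s

1.487


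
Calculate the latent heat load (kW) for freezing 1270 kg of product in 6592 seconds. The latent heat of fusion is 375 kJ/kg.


Q_lat = m * h_fg / t
Q_lat = 1270 * 375 / 6592
Q_lat = 72.25 kW

72.25


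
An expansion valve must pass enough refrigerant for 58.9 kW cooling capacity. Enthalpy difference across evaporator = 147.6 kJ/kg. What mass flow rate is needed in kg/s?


m_dot = Q / dh
m_dot = 58.9 / 147.6
m_dot = 0.3991 kg/s

0.3991


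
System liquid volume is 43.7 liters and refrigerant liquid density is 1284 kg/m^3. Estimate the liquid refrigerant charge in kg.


Charge = V * rho / 1000
Charge = 43.7 * 1284 / 1000
Charge = 56.11 kg

56.11


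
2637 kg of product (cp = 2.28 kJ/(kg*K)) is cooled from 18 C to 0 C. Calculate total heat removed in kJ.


dT = 18 - (0) = 18 K
Q = m * cp * dT = 2637 * 2.28 * 18
Q = 108222 kJ

108222


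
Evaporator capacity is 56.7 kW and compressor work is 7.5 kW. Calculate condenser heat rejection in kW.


Q_cond = Q_evap + W
Q_cond = 56.7 + 7.5
Q_cond = 64.2 kW

64.2


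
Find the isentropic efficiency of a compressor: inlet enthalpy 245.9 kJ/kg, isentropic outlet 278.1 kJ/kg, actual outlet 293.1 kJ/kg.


dh_ideal = 278.1 - 245.9 = 32.2 kJ/kg
dh_actual = 293.1 - 245.9 = 47.2 kJ/kg
eta_s = dh_ideal / dh_actual = 32.2 / 47.2
eta_s = 0.6822

0.6822


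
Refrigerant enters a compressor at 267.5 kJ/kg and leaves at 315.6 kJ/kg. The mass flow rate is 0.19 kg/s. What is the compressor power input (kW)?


dh = 315.6 - 267.5 = 48.1 kJ/kg
W = m_dot * dh = 0.19 * 48.1 = 9.14 kW

9.14


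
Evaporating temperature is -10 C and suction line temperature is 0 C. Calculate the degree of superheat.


Superheat = T_suction - T_evap
Superheat = 0 - (-10)
Superheat = 10 K

10


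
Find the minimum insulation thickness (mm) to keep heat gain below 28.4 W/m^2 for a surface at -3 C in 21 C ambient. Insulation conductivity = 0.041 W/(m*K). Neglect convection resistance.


dT = 21 - (-3) = 24 K
thickness = k * dT / q_max * 1000
thickness = 0.041 * 24 / 28.4 * 1000
thickness = 34.6 mm

34.6


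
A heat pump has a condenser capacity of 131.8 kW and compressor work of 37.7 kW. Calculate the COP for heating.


COP_hp = Q_cond / W
COP_hp = 131.8 / 37.7
COP_hp = 3.496

3.496


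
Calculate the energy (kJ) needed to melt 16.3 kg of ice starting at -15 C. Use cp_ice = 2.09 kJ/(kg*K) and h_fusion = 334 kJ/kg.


Sensible heat = cp * dT = 2.09 * 15 = 31.35 kJ/kg
Total per kg = 31.35 + 334 = 365.35 kJ/kg
Q = m * total = 16.3 * 365.35
Q = 5955.2 kJ

5955.2


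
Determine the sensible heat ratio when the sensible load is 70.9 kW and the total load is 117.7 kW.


SHR = Q_sensible / Q_total
SHR = 70.9 / 117.7
SHR = 0.602

0.602


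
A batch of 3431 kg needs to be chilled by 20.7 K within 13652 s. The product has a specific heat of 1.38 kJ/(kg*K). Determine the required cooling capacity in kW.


Q = m * cp * dT / t
Q = 3431 * 1.38 * 20.7 / 13652
Q = 7.179 kW

7.179


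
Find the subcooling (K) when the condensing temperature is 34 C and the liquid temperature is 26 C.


Subcooling = T_cond - T_liquid
Subcooling = 34 - 26
Subcooling = 8 K

8


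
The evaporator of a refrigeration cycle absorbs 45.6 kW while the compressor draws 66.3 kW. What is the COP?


COP = Q_evap / W
COP = 45.6 / 66.3
COP = 0.688

0.688
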